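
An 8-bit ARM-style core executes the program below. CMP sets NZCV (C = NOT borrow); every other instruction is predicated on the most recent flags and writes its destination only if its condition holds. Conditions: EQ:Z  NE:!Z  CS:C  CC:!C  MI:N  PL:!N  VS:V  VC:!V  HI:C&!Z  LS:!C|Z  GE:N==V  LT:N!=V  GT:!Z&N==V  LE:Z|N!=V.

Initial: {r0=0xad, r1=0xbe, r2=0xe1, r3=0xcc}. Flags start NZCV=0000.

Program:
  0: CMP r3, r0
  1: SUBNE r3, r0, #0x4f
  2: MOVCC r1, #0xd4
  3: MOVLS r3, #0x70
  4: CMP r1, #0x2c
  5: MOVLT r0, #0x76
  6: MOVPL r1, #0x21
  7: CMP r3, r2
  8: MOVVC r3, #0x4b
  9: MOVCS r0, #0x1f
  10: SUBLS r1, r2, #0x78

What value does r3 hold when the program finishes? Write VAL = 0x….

0: ✓ CMP  NZCV=0010
1: ✓ SUBNE  r3←0x5e
2: · MOVCC
3: · MOVLS
4: ✓ CMP  NZCV=1010
5: ✓ MOVLT  r0←0x76
6: · MOVPL
7: ✓ CMP  NZCV=0000
8: ✓ MOVVC  r3←0x4b
9: · MOVCS
10: ✓ SUBLS  r1←0x69

VAL = 0x4b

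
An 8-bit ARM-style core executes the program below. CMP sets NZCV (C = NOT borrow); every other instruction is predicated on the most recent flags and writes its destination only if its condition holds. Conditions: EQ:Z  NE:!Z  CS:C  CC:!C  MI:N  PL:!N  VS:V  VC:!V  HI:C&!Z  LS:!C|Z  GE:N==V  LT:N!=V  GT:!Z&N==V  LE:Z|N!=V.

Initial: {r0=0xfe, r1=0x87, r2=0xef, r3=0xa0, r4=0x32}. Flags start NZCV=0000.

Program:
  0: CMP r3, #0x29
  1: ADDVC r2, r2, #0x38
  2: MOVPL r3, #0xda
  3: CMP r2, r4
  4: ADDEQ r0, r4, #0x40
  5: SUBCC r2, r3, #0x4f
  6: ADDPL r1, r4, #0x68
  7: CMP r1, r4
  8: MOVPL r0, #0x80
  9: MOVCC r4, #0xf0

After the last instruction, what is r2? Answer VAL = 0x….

0: ✓ CMP  NZCV=0011
1: · ADDVC
2: ✓ MOVPL  r3←0xda
3: ✓ CMP  NZCV=1010
4: · ADDEQ
5: · SUBCC
6: · ADDPL
7: ✓ CMP  NZCV=0011
8: ✓ MOVPL  r0←0x80
9: · MOVCC

VAL = 0xef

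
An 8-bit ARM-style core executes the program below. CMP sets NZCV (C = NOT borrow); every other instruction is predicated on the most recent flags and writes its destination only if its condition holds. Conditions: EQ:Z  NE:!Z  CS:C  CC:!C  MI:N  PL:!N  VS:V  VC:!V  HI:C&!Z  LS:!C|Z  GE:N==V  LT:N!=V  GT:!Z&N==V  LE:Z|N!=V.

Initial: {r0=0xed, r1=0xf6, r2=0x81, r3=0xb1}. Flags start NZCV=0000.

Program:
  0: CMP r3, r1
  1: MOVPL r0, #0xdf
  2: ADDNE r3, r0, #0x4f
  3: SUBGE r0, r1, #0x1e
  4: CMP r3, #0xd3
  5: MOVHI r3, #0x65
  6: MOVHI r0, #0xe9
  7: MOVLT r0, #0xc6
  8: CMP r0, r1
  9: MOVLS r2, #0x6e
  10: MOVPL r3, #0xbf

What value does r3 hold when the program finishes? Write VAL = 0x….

VAL = 0x3c

0: ✓ CMP  NZCV=1000
1: · MOVPL
2: ✓ ADDNE  r3←0x3c
3: · SUBGE
4: ✓ CMP  NZCV=0000
5: · MOVHI
6: · MOVHI
7: · MOVLT
8: ✓ CMP  NZCV=1000
9: ✓ MOVLS  r2←0x6e
10: · MOVPL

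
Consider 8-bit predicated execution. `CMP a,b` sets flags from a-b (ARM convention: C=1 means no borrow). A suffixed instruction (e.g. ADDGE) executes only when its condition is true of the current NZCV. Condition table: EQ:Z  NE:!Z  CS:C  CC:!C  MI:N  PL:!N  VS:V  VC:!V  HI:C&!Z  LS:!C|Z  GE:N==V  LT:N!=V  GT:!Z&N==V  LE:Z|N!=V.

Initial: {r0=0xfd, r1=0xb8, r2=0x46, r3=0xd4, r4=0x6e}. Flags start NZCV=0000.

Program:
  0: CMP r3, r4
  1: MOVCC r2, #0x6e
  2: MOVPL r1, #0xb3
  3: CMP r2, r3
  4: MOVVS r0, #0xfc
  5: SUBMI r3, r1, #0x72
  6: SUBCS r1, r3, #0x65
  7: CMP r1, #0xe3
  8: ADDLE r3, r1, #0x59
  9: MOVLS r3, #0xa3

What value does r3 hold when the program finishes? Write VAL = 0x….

VAL = 0xa3

[0] flags=0011 → (cmp)
[1] flags=0011 CC?F → skip
[2] flags=0011 PL?T → r1=0xb3
[3] flags=0000 → (cmp)
[4] flags=0000 VS?F → skip
[5] flags=0000 MI?F → skip
[6] flags=0000 CS?F → skip
[7] flags=1000 → (cmp)
[8] flags=1000 LE?T → r3=0x0c
[9] flags=1000 LS?T → r3=0xa3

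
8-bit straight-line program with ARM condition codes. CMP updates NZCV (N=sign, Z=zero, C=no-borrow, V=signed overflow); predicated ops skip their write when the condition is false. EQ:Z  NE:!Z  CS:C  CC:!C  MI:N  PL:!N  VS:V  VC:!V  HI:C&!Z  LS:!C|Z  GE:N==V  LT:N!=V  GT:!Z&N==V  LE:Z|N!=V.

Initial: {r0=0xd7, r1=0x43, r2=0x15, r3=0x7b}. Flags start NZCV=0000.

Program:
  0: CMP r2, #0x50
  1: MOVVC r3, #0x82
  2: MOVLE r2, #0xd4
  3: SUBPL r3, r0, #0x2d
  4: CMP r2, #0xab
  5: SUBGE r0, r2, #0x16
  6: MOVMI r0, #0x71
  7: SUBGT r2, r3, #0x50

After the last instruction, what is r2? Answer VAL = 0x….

VAL = 0x32

[0] flags=1000 → (cmp)
[1] flags=1000 VC?T → r3=0x82
[2] flags=1000 LE?T → r2=0xd4
[3] flags=1000 PL?F → skip
[4] flags=0010 → (cmp)
[5] flags=0010 GE?T → r0=0xbe
[6] flags=0010 MI?F → skip
[7] flags=0010 GT?T → r2=0x32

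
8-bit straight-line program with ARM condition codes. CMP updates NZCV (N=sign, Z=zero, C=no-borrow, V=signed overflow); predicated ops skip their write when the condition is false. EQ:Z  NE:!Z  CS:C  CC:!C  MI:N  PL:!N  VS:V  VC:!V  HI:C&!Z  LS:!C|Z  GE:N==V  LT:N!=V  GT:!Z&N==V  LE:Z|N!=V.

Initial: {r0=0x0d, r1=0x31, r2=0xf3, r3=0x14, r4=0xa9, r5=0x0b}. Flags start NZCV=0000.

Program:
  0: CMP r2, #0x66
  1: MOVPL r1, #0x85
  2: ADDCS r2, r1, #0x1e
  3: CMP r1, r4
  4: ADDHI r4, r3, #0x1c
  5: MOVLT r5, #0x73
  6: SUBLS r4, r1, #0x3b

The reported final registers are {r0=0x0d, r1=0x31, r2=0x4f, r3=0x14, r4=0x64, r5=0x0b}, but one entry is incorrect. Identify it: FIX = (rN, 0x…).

0: ✓ CMP  NZCV=1010
1: · MOVPL
2: ✓ ADDCS  r2←0x4f
3: ✓ CMP  NZCV=1001
4: · ADDHI
5: · MOVLT
6: ✓ SUBLS  r4←0xf6

FIX = (r4, 0xf6)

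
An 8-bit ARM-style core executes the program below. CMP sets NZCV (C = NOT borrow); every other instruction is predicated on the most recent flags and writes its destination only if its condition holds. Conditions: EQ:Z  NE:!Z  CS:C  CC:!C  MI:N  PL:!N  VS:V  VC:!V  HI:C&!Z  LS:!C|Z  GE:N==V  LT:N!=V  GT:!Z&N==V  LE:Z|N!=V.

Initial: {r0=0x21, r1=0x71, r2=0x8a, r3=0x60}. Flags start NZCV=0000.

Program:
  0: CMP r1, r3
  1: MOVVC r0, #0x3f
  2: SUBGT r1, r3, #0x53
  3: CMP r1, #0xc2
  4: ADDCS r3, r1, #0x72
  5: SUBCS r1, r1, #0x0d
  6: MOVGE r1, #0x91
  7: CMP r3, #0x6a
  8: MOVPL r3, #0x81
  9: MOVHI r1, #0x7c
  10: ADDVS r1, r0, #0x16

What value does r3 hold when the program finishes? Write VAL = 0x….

VAL = 0x60

[0] flags=0010 → (cmp)
[1] flags=0010 VC?T → r0=0x3f
[2] flags=0010 GT?T → r1=0x0d
[3] flags=0000 → (cmp)
[4] flags=0000 CS?F → skip
[5] flags=0000 CS?F → skip
[6] flags=0000 GE?T → r1=0x91
[7] flags=1000 → (cmp)
[8] flags=1000 PL?F → skip
[9] flags=1000 HI?F → skip
[10] flags=1000 VS?F → skip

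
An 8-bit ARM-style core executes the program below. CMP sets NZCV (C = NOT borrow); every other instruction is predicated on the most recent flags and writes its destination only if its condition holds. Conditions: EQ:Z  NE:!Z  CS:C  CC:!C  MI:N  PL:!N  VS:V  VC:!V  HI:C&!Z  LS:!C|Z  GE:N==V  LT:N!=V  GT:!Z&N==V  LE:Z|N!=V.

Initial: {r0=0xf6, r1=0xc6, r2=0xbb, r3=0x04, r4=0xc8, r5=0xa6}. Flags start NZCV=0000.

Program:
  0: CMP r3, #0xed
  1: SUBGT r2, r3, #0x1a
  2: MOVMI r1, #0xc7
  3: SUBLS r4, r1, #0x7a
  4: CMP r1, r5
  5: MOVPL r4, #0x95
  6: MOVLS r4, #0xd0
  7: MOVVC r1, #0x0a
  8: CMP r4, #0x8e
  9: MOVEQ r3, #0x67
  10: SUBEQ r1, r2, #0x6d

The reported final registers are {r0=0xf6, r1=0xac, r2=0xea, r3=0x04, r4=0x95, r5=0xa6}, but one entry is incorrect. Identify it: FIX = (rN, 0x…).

[0] flags=0000 → (cmp)
[1] flags=0000 GT?T → r2=0xea
[2] flags=0000 MI?F → skip
[3] flags=0000 LS?T → r4=0x4c
[4] flags=0010 → (cmp)
[5] flags=0010 PL?T → r4=0x95
[6] flags=0010 LS?F → skip
[7] flags=0010 VC?T → r1=0x0a
[8] flags=0010 → (cmp)
[9] flags=0010 EQ?F → skip
[10] flags=0010 EQ?F → skip

FIX = (r1, 0x0a)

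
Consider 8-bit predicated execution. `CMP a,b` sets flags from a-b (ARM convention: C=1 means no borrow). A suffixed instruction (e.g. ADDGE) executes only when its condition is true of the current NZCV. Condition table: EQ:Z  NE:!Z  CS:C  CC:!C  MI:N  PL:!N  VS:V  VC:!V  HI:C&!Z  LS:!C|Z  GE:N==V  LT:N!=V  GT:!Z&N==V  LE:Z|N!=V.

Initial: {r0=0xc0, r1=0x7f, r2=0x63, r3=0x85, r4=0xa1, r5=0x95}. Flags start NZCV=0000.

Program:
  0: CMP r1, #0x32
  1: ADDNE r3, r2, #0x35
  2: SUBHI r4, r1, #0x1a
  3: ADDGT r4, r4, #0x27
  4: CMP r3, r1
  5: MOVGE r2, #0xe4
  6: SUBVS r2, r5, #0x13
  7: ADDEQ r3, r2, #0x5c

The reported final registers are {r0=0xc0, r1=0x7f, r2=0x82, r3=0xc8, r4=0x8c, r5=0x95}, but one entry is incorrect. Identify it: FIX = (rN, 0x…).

0: ✓ CMP  NZCV=0010
1: ✓ ADDNE  r3←0x98
2: ✓ SUBHI  r4←0x65
3: ✓ ADDGT  r4←0x8c
4: ✓ CMP  NZCV=0011
5: · MOVGE
6: ✓ SUBVS  r2←0x82
7: · ADDEQ

FIX = (r3, 0x98)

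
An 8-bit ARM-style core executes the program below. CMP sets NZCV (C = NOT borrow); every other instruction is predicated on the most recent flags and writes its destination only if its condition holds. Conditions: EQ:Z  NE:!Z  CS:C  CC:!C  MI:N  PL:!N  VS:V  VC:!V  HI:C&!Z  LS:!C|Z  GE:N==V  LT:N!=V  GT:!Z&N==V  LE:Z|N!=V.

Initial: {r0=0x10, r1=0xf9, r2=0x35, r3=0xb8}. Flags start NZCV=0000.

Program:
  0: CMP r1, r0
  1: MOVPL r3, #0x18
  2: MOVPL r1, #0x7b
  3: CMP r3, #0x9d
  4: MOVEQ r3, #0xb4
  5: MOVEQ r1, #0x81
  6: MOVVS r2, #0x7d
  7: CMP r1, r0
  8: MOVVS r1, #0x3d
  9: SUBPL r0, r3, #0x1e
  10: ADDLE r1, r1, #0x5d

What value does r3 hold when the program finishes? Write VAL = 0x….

VAL = 0xb8

0: ✓ CMP  NZCV=1010
1: · MOVPL
2: · MOVPL
3: ✓ CMP  NZCV=0010
4: · MOVEQ
5: · MOVEQ
6: · MOVVS
7: ✓ CMP  NZCV=1010
8: · MOVVS
9: · SUBPL
10: ✓ ADDLE  r1←0x56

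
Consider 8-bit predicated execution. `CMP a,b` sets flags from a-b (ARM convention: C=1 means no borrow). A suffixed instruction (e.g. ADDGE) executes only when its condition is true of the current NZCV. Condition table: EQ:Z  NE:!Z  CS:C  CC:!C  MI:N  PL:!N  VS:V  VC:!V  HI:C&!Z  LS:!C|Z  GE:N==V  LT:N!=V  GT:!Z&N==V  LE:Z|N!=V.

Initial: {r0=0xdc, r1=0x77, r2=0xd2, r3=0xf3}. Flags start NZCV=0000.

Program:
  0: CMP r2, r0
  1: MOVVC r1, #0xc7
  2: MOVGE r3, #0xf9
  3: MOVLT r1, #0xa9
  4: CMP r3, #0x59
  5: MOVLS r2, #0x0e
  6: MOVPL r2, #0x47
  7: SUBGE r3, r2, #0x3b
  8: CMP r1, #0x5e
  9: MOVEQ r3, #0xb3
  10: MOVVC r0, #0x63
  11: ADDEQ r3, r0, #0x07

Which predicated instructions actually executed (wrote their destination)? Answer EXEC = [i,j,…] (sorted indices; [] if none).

[0] flags=1000 → (cmp)
[1] flags=1000 VC?T → r1=0xc7
[2] flags=1000 GE?F → skip
[3] flags=1000 LT?T → r1=0xa9
[4] flags=1010 → (cmp)
[5] flags=1010 LS?F → skip
[6] flags=1010 PL?F → skip
[7] flags=1010 GE?F → skip
[8] flags=0011 → (cmp)
[9] flags=0011 EQ?F → skip
[10] flags=0011 VC?F → skip
[11] flags=0011 EQ?F → skip

EXEC = [1,3]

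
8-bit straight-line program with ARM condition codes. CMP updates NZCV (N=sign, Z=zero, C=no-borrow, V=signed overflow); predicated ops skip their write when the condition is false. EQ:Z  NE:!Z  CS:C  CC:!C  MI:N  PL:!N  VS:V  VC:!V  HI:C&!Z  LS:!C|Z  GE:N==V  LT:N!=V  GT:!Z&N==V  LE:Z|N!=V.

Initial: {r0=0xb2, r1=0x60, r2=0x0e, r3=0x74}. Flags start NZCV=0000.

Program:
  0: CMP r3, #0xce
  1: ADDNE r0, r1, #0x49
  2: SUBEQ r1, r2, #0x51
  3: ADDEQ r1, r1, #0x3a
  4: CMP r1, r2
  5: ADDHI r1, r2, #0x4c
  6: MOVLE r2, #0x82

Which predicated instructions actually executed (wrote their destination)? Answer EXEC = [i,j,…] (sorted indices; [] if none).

EXEC = [1,5]

[0] flags=1001 → (cmp)
[1] flags=1001 NE?T → r0=0xa9
[2] flags=1001 EQ?F → skip
[3] flags=1001 EQ?F → skip
[4] flags=0010 → (cmp)
[5] flags=0010 HI?T → r1=0x5a
[6] flags=0010 LE?F → skip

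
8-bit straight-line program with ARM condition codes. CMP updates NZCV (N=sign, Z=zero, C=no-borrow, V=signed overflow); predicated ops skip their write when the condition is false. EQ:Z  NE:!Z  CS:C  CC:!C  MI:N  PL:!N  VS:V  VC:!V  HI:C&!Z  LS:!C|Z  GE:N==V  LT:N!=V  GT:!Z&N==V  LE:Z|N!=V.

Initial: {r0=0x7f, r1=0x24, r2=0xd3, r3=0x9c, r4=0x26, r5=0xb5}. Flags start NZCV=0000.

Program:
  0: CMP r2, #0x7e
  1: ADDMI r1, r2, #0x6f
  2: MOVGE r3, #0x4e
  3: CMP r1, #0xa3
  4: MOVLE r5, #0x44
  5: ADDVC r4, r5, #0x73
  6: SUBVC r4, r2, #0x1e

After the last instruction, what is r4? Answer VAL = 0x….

VAL = 0x26

[0] flags=0011 → (cmp)
[1] flags=0011 MI?F → skip
[2] flags=0011 GE?F → skip
[3] flags=1001 → (cmp)
[4] flags=1001 LE?F → skip
[5] flags=1001 VC?F → skip
[6] flags=1001 VC?F → skip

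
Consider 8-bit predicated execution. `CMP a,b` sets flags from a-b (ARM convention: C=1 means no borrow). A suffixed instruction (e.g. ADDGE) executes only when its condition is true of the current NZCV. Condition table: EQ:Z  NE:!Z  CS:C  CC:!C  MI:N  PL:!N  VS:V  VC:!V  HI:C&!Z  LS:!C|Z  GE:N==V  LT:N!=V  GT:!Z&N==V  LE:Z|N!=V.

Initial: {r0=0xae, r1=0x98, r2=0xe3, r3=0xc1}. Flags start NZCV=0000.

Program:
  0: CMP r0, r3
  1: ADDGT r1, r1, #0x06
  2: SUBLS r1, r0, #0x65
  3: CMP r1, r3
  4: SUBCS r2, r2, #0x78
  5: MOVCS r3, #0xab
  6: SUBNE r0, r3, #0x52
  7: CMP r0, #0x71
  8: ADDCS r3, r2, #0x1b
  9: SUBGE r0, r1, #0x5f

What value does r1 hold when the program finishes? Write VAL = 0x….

VAL = 0x49

0: ✓ CMP  NZCV=1000
1: · ADDGT
2: ✓ SUBLS  r1←0x49
3: ✓ CMP  NZCV=1001
4: · SUBCS
5: · MOVCS
6: ✓ SUBNE  r0←0x6f
7: ✓ CMP  NZCV=1000
8: · ADDCS
9: · SUBGE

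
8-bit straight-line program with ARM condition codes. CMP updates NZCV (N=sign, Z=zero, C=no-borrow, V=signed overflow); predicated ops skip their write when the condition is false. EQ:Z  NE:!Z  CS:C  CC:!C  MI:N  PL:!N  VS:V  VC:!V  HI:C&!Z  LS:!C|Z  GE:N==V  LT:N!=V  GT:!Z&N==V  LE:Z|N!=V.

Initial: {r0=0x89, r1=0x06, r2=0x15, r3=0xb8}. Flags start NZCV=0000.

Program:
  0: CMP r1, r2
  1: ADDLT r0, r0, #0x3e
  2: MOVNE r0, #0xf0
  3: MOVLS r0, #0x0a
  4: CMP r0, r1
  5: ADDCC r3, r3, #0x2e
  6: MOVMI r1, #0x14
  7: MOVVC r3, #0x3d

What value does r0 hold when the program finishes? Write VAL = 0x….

0: ✓ CMP  NZCV=1000
1: ✓ ADDLT  r0←0xc7
2: ✓ MOVNE  r0←0xf0
3: ✓ MOVLS  r0←0x0a
4: ✓ CMP  NZCV=0010
5: · ADDCC
6: · MOVMI
7: ✓ MOVVC  r3←0x3d

VAL = 0x0a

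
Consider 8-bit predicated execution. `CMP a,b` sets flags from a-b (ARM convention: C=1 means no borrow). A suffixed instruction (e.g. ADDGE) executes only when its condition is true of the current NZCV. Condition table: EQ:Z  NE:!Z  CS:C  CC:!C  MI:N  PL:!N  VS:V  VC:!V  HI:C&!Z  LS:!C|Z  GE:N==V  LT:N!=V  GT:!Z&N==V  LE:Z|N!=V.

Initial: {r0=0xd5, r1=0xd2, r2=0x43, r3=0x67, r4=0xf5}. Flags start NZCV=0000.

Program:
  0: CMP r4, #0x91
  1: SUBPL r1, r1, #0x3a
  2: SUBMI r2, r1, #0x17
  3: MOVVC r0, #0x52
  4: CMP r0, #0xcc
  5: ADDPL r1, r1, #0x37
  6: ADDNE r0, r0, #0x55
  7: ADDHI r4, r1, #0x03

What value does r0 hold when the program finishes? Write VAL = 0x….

[0] flags=0010 → (cmp)
[1] flags=0010 PL?T → r1=0x98
[2] flags=0010 MI?F → skip
[3] flags=0010 VC?T → r0=0x52
[4] flags=1001 → (cmp)
[5] flags=1001 PL?F → skip
[6] flags=1001 NE?T → r0=0xa7
[7] flags=1001 HI?F → skip

VAL = 0xa7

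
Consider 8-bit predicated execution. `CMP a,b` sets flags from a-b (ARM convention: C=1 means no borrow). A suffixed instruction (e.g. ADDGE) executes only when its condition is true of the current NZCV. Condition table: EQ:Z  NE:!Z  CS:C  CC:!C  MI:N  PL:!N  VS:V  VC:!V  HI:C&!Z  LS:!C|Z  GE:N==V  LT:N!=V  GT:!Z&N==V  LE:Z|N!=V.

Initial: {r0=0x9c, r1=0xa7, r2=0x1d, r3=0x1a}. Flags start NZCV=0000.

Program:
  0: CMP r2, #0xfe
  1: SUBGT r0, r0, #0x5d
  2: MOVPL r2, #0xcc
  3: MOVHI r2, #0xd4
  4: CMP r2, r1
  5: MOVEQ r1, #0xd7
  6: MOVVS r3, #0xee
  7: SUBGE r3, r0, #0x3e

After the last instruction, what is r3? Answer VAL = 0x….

[0] flags=0000 → (cmp)
[1] flags=0000 GT?T → r0=0x3f
[2] flags=0000 PL?T → r2=0xcc
[3] flags=0000 HI?F → skip
[4] flags=0010 → (cmp)
[5] flags=0010 EQ?F → skip
[6] flags=0010 VS?F → skip
[7] flags=0010 GE?T → r3=0x01

VAL = 0x01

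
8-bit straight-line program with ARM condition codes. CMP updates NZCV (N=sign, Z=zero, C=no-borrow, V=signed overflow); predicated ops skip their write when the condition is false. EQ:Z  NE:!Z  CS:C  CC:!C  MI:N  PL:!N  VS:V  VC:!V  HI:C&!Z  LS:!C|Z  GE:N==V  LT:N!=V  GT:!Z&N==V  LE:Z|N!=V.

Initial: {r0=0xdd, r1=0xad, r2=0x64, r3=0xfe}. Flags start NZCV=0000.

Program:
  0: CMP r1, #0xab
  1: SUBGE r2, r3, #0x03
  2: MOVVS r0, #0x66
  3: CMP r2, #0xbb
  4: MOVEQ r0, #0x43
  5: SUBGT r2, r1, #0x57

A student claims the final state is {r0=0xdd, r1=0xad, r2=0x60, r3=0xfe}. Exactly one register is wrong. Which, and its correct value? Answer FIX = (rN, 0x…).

FIX = (r2, 0x56)

[0] flags=0010 → (cmp)
[1] flags=0010 GE?T → r2=0xfb
[2] flags=0010 VS?F → skip
[3] flags=0010 → (cmp)
[4] flags=0010 EQ?F → skip
[5] flags=0010 GT?T → r2=0x56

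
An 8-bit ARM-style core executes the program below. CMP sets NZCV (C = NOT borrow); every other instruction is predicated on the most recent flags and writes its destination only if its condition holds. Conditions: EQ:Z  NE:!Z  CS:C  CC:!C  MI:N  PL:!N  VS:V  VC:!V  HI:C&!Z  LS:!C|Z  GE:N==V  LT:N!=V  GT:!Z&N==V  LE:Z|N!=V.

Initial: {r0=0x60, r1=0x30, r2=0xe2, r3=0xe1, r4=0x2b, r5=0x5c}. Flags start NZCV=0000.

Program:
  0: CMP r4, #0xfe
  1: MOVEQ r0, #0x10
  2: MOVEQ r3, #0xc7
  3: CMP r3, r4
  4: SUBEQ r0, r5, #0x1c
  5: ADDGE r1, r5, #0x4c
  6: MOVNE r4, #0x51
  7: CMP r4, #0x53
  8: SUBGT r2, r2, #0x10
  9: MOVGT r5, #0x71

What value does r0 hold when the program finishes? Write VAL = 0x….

VAL = 0x60

0: ✓ CMP  NZCV=0000
1: · MOVEQ
2: · MOVEQ
3: ✓ CMP  NZCV=1010
4: · SUBEQ
5: · ADDGE
6: ✓ MOVNE  r4←0x51
7: ✓ CMP  NZCV=1000
8: · SUBGT
9: · MOVGT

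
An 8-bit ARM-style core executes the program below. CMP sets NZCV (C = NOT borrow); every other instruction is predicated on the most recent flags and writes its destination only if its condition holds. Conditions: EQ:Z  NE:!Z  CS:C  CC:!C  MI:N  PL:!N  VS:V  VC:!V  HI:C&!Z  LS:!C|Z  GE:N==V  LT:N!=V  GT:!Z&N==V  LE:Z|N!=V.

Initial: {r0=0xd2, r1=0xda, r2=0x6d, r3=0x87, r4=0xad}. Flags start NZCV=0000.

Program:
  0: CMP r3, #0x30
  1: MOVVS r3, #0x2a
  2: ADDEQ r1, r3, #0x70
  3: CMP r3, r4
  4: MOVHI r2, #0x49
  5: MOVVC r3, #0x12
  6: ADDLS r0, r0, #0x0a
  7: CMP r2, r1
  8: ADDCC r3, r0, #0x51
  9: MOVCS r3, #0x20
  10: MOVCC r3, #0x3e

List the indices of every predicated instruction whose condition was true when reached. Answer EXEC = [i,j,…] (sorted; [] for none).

EXEC = [1,5,6,8,10]

[0] flags=0011 → (cmp)
[1] flags=0011 VS?T → r3=0x2a
[2] flags=0011 EQ?F → skip
[3] flags=0000 → (cmp)
[4] flags=0000 HI?F → skip
[5] flags=0000 VC?T → r3=0x12
[6] flags=0000 LS?T → r0=0xdc
[7] flags=1001 → (cmp)
[8] flags=1001 CC?T → r3=0x2d
[9] flags=1001 CS?F → skip
[10] flags=1001 CC?T → r3=0x3e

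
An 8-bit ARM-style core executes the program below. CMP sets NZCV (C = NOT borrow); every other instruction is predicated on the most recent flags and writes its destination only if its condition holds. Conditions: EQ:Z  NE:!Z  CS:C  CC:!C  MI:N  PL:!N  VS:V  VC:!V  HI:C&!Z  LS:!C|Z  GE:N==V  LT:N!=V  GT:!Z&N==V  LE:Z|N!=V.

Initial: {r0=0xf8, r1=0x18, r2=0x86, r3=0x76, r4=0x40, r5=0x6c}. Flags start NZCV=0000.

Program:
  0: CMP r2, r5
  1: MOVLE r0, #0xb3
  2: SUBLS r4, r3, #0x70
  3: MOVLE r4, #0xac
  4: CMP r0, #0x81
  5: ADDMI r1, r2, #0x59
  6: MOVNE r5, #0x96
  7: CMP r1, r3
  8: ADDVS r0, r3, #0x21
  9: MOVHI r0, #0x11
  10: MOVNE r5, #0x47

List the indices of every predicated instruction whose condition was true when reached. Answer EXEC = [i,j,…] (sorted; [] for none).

0: ✓ CMP  NZCV=0011
1: ✓ MOVLE  r0←0xb3
2: · SUBLS
3: ✓ MOVLE  r4←0xac
4: ✓ CMP  NZCV=0010
5: · ADDMI
6: ✓ MOVNE  r5←0x96
7: ✓ CMP  NZCV=1000
8: · ADDVS
9: · MOVHI
10: ✓ MOVNE  r5←0x47

EXEC = [1,3,6,10]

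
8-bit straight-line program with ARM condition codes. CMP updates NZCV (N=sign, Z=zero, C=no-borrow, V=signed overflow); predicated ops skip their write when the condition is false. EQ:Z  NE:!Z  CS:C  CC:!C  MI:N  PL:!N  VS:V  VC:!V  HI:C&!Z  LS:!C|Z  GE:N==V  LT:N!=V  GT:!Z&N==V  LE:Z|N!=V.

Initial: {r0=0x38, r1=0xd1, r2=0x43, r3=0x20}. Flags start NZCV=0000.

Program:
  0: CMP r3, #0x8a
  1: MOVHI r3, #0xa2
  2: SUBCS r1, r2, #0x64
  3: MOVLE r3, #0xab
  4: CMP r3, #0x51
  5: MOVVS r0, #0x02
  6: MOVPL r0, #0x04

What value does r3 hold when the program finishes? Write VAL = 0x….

VAL = 0x20

[0] flags=1001 → (cmp)
[1] flags=1001 HI?F → skip
[2] flags=1001 CS?F → skip
[3] flags=1001 LE?F → skip
[4] flags=1000 → (cmp)
[5] flags=1000 VS?F → skip
[6] flags=1000 PL?F → skip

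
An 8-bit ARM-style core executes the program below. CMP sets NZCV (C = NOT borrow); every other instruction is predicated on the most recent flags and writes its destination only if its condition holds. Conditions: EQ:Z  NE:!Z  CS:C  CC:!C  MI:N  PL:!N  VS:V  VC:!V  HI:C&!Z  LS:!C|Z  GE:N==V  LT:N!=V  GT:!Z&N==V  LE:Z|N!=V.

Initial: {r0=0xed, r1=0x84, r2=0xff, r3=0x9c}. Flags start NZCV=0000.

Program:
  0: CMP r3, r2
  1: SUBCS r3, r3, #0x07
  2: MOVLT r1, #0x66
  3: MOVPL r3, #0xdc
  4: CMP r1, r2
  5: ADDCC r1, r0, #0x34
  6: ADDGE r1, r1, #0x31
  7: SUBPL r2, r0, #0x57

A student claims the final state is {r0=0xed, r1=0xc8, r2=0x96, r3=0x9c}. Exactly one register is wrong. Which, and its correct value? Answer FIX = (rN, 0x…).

FIX = (r1, 0x52)

[0] flags=1000 → (cmp)
[1] flags=1000 CS?F → skip
[2] flags=1000 LT?T → r1=0x66
[3] flags=1000 PL?F → skip
[4] flags=0000 → (cmp)
[5] flags=0000 CC?T → r1=0x21
[6] flags=0000 GE?T → r1=0x52
[7] flags=0000 PL?T → r2=0x96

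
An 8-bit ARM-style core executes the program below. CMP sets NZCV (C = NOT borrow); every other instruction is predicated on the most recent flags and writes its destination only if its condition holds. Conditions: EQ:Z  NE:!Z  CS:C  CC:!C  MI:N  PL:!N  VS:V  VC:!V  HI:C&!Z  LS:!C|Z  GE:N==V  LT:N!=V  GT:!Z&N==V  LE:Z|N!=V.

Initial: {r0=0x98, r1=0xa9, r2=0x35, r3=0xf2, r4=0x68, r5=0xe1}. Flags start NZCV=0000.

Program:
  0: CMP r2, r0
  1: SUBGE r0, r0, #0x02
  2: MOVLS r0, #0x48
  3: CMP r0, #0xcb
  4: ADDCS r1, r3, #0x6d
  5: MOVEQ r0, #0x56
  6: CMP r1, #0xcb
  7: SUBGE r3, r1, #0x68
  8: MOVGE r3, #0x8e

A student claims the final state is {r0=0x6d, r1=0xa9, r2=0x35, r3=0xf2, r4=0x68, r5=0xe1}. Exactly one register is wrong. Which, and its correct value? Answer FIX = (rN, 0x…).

0: ✓ CMP  NZCV=1001
1: ✓ SUBGE  r0←0x96
2: ✓ MOVLS  r0←0x48
3: ✓ CMP  NZCV=0000
4: · ADDCS
5: · MOVEQ
6: ✓ CMP  NZCV=1000
7: · SUBGE
8: · MOVGE

FIX = (r0, 0x48)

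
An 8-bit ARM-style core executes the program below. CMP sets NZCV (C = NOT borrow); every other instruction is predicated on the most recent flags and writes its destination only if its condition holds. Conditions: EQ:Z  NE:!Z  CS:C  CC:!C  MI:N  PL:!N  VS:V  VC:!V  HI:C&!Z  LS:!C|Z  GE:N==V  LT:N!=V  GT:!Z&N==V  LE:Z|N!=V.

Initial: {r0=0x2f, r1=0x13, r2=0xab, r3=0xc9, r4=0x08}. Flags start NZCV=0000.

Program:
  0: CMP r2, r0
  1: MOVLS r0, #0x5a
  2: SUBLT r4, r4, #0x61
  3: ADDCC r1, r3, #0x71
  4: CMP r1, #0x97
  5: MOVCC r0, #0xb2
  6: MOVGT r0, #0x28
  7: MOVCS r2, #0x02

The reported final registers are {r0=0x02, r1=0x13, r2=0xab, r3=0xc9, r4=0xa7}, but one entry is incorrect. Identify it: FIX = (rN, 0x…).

FIX = (r0, 0x28)

[0] flags=0011 → (cmp)
[1] flags=0011 LS?F → skip
[2] flags=0011 LT?T → r4=0xa7
[3] flags=0011 CC?F → skip
[4] flags=0000 → (cmp)
[5] flags=0000 CC?T → r0=0xb2
[6] flags=0000 GT?T → r0=0x28
[7] flags=0000 CS?F → skip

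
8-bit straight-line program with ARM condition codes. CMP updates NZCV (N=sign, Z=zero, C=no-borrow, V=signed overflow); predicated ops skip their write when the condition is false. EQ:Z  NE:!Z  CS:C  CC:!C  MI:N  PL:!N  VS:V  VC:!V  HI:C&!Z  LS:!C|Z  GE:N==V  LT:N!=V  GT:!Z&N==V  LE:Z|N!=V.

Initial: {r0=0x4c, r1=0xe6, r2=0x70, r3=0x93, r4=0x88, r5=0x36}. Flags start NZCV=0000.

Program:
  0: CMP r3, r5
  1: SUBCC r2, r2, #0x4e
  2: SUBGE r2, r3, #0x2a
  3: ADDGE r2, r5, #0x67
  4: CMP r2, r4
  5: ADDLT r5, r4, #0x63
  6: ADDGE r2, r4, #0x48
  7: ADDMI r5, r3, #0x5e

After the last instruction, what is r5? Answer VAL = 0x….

0: ✓ CMP  NZCV=0011
1: · SUBCC
2: · SUBGE
3: · ADDGE
4: ✓ CMP  NZCV=1001
5: · ADDLT
6: ✓ ADDGE  r2←0xd0
7: ✓ ADDMI  r5←0xf1

VAL = 0xf1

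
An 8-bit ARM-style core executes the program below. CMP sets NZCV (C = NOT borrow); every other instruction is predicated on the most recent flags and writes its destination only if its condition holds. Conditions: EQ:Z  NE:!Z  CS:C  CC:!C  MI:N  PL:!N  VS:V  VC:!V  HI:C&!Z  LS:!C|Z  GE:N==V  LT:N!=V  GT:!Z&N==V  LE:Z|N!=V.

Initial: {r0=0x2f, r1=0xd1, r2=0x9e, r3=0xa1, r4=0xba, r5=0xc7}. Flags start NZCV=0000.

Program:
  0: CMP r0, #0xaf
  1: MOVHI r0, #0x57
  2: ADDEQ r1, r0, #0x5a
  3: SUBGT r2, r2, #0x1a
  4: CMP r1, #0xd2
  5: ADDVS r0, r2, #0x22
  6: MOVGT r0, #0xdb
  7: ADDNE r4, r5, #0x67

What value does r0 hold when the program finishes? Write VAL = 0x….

VAL = 0x2f

[0] flags=1001 → (cmp)
[1] flags=1001 HI?F → skip
[2] flags=1001 EQ?F → skip
[3] flags=1001 GT?T → r2=0x84
[4] flags=1000 → (cmp)
[5] flags=1000 VS?F → skip
[6] flags=1000 GT?F → skip
[7] flags=1000 NE?T → r4=0x2e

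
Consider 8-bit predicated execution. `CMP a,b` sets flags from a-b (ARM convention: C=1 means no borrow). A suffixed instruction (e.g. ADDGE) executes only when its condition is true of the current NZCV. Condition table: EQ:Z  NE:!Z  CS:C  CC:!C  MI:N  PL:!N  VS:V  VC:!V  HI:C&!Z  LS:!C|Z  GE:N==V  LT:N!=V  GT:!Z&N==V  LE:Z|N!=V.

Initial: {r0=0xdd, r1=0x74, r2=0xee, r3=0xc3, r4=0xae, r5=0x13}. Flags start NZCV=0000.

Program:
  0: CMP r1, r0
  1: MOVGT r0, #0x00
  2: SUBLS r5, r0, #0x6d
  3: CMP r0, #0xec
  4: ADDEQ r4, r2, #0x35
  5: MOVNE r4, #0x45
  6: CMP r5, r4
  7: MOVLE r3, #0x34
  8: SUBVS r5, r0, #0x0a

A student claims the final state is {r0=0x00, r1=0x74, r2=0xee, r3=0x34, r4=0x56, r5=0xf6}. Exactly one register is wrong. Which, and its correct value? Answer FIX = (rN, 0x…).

FIX = (r4, 0x45)

[0] flags=1001 → (cmp)
[1] flags=1001 GT?T → r0=0x00
[2] flags=1001 LS?T → r5=0x93
[3] flags=0000 → (cmp)
[4] flags=0000 EQ?F → skip
[5] flags=0000 NE?T → r4=0x45
[6] flags=0011 → (cmp)
[7] flags=0011 LE?T → r3=0x34
[8] flags=0011 VS?T → r5=0xf6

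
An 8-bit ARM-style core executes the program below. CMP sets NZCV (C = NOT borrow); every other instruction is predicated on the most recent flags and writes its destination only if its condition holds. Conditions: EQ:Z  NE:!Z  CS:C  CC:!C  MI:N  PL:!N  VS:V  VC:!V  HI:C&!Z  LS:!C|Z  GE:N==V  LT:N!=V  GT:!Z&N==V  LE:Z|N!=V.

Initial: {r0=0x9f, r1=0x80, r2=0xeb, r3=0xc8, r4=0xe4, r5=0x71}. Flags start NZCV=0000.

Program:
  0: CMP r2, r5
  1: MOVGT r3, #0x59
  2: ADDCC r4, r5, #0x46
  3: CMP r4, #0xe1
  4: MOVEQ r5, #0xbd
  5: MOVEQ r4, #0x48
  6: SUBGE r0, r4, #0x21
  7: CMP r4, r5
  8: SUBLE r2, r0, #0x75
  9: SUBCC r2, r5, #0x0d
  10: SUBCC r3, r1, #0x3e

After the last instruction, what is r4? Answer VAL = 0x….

0: ✓ CMP  NZCV=0011
1: · MOVGT
2: · ADDCC
3: ✓ CMP  NZCV=0010
4: · MOVEQ
5: · MOVEQ
6: ✓ SUBGE  r0←0xc3
7: ✓ CMP  NZCV=0011
8: ✓ SUBLE  r2←0x4e
9: · SUBCC
10: · SUBCC

VAL = 0xe4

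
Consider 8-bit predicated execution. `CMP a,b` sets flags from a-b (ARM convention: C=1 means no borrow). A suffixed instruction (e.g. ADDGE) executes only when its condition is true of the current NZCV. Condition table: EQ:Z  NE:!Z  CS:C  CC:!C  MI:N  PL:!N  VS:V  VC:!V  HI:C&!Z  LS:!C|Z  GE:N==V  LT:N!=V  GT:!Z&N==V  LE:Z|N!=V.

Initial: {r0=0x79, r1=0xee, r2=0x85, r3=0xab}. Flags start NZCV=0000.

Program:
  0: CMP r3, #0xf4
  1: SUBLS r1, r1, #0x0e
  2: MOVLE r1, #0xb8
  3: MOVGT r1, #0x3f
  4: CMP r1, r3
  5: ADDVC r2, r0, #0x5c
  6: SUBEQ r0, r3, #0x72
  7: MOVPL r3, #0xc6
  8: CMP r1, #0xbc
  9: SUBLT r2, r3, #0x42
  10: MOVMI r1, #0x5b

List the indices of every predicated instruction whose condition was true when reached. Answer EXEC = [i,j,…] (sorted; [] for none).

EXEC = [1,2,5,7,9,10]

[0] flags=1000 → (cmp)
[1] flags=1000 LS?T → r1=0xe0
[2] flags=1000 LE?T → r1=0xb8
[3] flags=1000 GT?F → skip
[4] flags=0010 → (cmp)
[5] flags=0010 VC?T → r2=0xd5
[6] flags=0010 EQ?F → skip
[7] flags=0010 PL?T → r3=0xc6
[8] flags=1000 → (cmp)
[9] flags=1000 LT?T → r2=0x84
[10] flags=1000 MI?T → r1=0x5b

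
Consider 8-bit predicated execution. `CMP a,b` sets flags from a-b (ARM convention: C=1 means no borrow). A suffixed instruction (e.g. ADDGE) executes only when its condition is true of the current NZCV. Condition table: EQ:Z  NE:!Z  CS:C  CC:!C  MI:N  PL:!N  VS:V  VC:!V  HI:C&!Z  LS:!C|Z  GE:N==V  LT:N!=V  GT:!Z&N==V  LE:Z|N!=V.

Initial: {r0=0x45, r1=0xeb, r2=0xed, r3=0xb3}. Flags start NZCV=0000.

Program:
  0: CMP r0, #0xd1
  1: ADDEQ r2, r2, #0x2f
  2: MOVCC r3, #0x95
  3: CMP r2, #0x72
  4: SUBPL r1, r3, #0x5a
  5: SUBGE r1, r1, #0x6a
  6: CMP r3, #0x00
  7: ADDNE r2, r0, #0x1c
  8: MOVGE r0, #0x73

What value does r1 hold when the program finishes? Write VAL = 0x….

VAL = 0x3b

0: ✓ CMP  NZCV=0000
1: · ADDEQ
2: ✓ MOVCC  r3←0x95
3: ✓ CMP  NZCV=0011
4: ✓ SUBPL  r1←0x3b
5: · SUBGE
6: ✓ CMP  NZCV=1010
7: ✓ ADDNE  r2←0x61
8: · MOVGE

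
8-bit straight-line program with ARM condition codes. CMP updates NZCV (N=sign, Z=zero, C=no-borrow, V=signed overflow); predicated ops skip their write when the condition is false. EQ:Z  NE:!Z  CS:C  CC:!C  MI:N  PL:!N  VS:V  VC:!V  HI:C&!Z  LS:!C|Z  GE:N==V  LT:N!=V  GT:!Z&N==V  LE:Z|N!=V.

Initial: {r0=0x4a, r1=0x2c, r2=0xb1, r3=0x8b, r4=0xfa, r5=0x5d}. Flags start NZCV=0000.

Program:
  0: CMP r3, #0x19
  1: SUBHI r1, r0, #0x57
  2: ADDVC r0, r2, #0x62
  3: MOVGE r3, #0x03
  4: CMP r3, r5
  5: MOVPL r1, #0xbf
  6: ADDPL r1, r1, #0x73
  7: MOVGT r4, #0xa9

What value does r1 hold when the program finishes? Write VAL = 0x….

VAL = 0x32

0: ✓ CMP  NZCV=0011
1: ✓ SUBHI  r1←0xf3
2: · ADDVC
3: · MOVGE
4: ✓ CMP  NZCV=0011
5: ✓ MOVPL  r1←0xbf
6: ✓ ADDPL  r1←0x32
7: · MOVGT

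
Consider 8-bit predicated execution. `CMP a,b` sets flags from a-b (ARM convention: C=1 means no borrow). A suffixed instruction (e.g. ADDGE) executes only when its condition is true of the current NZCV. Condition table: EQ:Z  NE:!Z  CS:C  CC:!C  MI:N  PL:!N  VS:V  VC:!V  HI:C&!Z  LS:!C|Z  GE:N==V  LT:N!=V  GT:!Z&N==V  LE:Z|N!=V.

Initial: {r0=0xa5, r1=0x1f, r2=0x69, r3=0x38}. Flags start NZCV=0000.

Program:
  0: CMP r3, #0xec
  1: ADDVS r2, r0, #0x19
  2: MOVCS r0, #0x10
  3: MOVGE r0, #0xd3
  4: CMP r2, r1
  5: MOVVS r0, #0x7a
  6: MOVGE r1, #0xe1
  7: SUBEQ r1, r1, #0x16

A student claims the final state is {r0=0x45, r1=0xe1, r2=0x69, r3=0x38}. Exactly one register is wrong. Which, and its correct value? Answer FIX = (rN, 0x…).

FIX = (r0, 0xd3)

0: ✓ CMP  NZCV=0000
1: · ADDVS
2: · MOVCS
3: ✓ MOVGE  r0←0xd3
4: ✓ CMP  NZCV=0010
5: · MOVVS
6: ✓ MOVGE  r1←0xe1
7: · SUBEQ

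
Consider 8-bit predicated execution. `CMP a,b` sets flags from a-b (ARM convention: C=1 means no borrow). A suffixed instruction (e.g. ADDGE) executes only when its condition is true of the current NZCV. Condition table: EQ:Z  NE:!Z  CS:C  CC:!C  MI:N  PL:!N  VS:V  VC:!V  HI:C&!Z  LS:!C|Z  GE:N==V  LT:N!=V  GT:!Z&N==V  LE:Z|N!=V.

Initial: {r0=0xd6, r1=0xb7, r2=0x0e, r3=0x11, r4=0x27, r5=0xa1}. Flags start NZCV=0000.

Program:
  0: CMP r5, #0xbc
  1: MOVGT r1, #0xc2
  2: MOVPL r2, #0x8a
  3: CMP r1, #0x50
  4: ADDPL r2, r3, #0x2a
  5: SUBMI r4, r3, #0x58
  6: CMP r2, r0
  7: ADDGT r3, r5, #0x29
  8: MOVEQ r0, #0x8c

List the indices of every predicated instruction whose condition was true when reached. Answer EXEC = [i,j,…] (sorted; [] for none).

EXEC = [4,7]

[0] flags=1000 → (cmp)
[1] flags=1000 GT?F → skip
[2] flags=1000 PL?F → skip
[3] flags=0011 → (cmp)
[4] flags=0011 PL?T → r2=0x3b
[5] flags=0011 MI?F → skip
[6] flags=0000 → (cmp)
[7] flags=0000 GT?T → r3=0xca
[8] flags=0000 EQ?F → skip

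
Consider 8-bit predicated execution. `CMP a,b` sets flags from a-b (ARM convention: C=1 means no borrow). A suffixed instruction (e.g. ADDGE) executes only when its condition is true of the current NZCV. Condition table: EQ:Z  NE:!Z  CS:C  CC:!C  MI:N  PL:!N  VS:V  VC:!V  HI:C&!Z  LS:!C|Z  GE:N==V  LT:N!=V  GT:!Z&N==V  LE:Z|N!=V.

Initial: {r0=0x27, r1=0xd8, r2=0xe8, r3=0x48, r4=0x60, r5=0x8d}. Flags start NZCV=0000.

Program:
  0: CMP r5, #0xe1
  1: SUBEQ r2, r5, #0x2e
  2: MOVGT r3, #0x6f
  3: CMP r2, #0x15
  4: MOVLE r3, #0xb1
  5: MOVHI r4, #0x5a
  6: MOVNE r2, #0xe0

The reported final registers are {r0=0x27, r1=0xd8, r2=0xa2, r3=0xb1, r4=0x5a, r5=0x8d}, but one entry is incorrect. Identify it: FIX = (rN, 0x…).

FIX = (r2, 0xe0)

[0] flags=1000 → (cmp)
[1] flags=1000 EQ?F → skip
[2] flags=1000 GT?F → skip
[3] flags=1010 → (cmp)
[4] flags=1010 LE?T → r3=0xb1
[5] flags=1010 HI?T → r4=0x5a
[6] flags=1010 NE?T → r2=0xe0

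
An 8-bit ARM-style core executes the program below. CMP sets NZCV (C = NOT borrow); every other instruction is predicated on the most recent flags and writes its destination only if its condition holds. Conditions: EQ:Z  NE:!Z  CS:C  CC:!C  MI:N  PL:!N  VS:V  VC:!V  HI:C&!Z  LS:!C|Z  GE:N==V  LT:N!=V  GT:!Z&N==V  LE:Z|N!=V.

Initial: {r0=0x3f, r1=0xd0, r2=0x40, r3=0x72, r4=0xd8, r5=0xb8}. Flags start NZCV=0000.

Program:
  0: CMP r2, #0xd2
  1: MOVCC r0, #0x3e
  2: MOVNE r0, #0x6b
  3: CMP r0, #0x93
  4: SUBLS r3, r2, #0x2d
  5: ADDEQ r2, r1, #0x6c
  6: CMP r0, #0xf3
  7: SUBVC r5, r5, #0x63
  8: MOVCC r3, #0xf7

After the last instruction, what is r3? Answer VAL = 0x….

VAL = 0xf7

[0] flags=0000 → (cmp)
[1] flags=0000 CC?T → r0=0x3e
[2] flags=0000 NE?T → r0=0x6b
[3] flags=1001 → (cmp)
[4] flags=1001 LS?T → r3=0x13
[5] flags=1001 EQ?F → skip
[6] flags=0000 → (cmp)
[7] flags=0000 VC?T → r5=0x55
[8] flags=0000 CC?T → r3=0xf7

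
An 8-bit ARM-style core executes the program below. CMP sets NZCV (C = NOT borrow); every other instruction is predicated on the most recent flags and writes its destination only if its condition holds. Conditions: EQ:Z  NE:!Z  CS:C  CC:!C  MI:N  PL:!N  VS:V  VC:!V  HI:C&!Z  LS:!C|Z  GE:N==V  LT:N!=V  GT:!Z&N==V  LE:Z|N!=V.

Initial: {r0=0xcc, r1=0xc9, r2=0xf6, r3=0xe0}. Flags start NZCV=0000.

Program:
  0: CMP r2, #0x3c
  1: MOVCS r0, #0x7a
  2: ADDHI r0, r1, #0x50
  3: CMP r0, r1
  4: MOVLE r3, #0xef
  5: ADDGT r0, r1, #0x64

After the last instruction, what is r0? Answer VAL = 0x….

[0] flags=1010 → (cmp)
[1] flags=1010 CS?T → r0=0x7a
[2] flags=1010 HI?T → r0=0x19
[3] flags=0000 → (cmp)
[4] flags=0000 LE?F → skip
[5] flags=0000 GT?T → r0=0x2d

VAL = 0x2d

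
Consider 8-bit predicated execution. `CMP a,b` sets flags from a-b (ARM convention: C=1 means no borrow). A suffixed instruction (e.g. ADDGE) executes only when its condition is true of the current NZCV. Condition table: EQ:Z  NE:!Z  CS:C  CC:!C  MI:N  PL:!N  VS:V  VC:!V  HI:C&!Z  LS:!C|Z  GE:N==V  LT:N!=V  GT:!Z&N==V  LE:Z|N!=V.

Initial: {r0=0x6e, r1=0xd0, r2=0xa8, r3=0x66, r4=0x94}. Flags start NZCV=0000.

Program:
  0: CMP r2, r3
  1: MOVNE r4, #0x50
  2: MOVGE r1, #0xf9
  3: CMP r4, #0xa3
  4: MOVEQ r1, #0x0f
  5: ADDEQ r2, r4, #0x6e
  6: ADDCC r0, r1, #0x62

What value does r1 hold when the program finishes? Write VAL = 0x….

[0] flags=0011 → (cmp)
[1] flags=0011 NE?T → r4=0x50
[2] flags=0011 GE?F → skip
[3] flags=1001 → (cmp)
[4] flags=1001 EQ?F → skip
[5] flags=1001 EQ?F → skip
[6] flags=1001 CC?T → r0=0x32

VAL = 0xd0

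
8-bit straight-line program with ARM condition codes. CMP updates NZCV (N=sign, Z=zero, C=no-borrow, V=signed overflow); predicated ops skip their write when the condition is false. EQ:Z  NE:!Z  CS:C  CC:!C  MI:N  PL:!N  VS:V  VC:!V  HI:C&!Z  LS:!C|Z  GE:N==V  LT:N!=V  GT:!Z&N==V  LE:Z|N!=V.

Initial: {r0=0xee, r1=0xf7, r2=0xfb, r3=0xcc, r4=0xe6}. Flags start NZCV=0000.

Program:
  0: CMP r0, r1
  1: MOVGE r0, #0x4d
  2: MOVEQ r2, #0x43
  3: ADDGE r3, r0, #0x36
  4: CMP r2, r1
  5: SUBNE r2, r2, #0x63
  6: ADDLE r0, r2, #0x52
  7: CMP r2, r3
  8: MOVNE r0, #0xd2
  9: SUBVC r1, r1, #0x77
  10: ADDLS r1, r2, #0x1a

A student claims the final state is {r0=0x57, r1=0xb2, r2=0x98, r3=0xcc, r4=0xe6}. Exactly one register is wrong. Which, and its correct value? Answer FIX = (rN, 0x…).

FIX = (r0, 0xd2)

[0] flags=1000 → (cmp)
[1] flags=1000 GE?F → skip
[2] flags=1000 EQ?F → skip
[3] flags=1000 GE?F → skip
[4] flags=0010 → (cmp)
[5] flags=0010 NE?T → r2=0x98
[6] flags=0010 LE?F → skip
[7] flags=1000 → (cmp)
[8] flags=1000 NE?T → r0=0xd2
[9] flags=1000 VC?T → r1=0x80
[10] flags=1000 LS?T → r1=0xb2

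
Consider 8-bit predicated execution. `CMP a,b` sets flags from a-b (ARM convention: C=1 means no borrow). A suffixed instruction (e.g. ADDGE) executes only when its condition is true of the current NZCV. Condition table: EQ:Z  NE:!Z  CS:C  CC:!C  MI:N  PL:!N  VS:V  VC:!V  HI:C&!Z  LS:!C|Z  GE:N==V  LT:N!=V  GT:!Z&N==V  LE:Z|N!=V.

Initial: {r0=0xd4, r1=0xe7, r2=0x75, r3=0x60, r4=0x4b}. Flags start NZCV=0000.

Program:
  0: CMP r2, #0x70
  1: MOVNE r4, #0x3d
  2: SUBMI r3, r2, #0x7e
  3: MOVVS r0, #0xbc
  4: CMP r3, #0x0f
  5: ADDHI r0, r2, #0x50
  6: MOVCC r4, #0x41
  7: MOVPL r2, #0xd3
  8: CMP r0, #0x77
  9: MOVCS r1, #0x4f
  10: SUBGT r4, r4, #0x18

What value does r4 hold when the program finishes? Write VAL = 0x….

VAL = 0x3d

[0] flags=0010 → (cmp)
[1] flags=0010 NE?T → r4=0x3d
[2] flags=0010 MI?F → skip
[3] flags=0010 VS?F → skip
[4] flags=0010 → (cmp)
[5] flags=0010 HI?T → r0=0xc5
[6] flags=0010 CC?F → skip
[7] flags=0010 PL?T → r2=0xd3
[8] flags=0011 → (cmp)
[9] flags=0011 CS?T → r1=0x4f
[10] flags=0011 GT?F → skip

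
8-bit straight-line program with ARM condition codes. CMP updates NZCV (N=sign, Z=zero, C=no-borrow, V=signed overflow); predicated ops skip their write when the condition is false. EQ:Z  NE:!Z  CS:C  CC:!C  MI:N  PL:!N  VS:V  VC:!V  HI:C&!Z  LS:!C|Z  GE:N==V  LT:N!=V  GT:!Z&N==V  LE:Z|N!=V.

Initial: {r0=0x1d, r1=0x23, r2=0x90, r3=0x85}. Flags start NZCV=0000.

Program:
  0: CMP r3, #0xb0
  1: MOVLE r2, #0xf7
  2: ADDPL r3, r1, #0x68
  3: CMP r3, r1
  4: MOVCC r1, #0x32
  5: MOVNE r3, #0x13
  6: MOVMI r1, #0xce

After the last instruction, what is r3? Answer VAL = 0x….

VAL = 0x13

[0] flags=1000 → (cmp)
[1] flags=1000 LE?T → r2=0xf7
[2] flags=1000 PL?F → skip
[3] flags=0011 → (cmp)
[4] flags=0011 CC?F → skip
[5] flags=0011 NE?T → r3=0x13
[6] flags=0011 MI?F → skip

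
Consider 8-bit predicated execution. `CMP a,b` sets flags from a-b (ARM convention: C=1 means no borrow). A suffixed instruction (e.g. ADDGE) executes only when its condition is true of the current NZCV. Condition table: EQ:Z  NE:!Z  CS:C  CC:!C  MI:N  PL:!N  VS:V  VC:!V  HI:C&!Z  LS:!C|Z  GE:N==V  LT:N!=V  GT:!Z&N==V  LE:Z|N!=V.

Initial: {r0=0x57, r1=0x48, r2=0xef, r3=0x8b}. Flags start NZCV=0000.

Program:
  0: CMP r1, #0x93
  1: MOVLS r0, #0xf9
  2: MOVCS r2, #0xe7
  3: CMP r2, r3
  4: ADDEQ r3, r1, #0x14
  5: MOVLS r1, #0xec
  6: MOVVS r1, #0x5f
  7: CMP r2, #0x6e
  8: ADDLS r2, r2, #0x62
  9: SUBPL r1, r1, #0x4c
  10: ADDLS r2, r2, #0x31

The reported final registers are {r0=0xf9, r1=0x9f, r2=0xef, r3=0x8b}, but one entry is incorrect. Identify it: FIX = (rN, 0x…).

FIX = (r1, 0x48)

0: ✓ CMP  NZCV=1001
1: ✓ MOVLS  r0←0xf9
2: · MOVCS
3: ✓ CMP  NZCV=0010
4: · ADDEQ
5: · MOVLS
6: · MOVVS
7: ✓ CMP  NZCV=1010
8: · ADDLS
9: · SUBPL
10: · ADDLS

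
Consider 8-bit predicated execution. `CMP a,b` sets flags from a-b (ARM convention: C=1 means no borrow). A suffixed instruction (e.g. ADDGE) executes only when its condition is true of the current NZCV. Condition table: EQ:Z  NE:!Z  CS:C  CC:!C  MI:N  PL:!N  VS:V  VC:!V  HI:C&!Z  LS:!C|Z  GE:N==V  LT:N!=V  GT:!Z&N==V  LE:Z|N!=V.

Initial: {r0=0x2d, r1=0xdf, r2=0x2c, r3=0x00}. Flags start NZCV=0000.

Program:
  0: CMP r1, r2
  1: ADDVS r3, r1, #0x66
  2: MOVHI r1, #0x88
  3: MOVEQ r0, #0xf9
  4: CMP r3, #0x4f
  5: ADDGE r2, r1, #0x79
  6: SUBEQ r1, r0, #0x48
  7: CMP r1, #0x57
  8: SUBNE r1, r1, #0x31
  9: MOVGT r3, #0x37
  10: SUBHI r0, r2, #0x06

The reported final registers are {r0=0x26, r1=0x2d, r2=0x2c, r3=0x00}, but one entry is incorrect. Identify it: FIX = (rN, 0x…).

FIX = (r1, 0x57)

0: ✓ CMP  NZCV=1010
1: · ADDVS
2: ✓ MOVHI  r1←0x88
3: · MOVEQ
4: ✓ CMP  NZCV=1000
5: · ADDGE
6: · SUBEQ
7: ✓ CMP  NZCV=0011
8: ✓ SUBNE  r1←0x57
9: · MOVGT
10: ✓ SUBHI  r0←0x26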